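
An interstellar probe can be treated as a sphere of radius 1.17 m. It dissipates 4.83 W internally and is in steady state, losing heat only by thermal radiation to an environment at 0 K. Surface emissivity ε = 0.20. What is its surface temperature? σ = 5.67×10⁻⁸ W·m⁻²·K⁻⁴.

T ≈ 70.5 K

Steady state: internal power = radiated power, P = εσA T⁴.
Radiating area A = 4πr² = 17.20 m².
T⁴ = P/(εσA) = 4.83/(0.20·5.67×10⁻⁸·17.20) = 2.476×10⁷ K⁴.
T = (2.476×10⁷)^(1/4).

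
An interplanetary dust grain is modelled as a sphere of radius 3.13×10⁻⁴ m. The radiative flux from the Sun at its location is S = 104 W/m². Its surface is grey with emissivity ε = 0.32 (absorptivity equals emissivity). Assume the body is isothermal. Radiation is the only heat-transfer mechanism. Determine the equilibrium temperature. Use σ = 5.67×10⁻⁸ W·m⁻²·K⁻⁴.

T ≈ 146 K

At equilibrium, absorbed power = emitted power.
Absorbing cross-section = πr² = 3.078×10⁻⁷ m²; emitting surface = 4πr² = 1.231×10⁻⁶ m² (ratio 4).
εS·A_cross = εσ·A_surf·T⁴  ⇒  T⁴ = S/(4σ)   (ε cancels).
T⁴ = 104/(4·5.67×10⁻⁸) = 4.586×10⁸ K⁴.
T = (4.586×10⁸)^(1/4).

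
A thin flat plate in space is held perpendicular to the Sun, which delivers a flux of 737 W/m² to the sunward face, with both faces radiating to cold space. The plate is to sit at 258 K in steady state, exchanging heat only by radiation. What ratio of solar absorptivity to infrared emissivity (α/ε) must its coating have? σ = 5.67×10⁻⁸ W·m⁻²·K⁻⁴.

α/ε ≈ 0.682

Balance: αS·A = εσ·2A·T⁴ ⇒ α/ε = 2σT⁴/S.
α/ε = 2·5.67×10⁻⁸·(258)⁴/737 = 2·5.67×10⁻⁸·4.431×10⁹/737.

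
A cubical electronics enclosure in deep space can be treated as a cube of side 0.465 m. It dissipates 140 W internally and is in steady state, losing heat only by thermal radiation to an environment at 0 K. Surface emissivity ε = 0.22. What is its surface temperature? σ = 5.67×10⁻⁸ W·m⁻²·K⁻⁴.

T ≈ 305 K

Steady state: internal power = radiated power, P = εσA T⁴.
Radiating area A = 6L² = 1.297 m².
T⁴ = P/(εσA) = 140/(0.22·5.67×10⁻⁸·1.297) = 8.651×10⁹ K⁴.
T = (8.651×10⁹)^(1/4).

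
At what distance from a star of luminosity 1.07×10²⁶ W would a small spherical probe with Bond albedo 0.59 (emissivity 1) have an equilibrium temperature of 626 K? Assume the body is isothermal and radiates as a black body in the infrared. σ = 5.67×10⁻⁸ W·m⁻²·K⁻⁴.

d ≈ 1.00×10¹⁰ m

For an isothermal black-emitting sphere, (1−a)S·πr² = σ·4πr²·T⁴ ⇒ S = 4σT⁴/(1−a).
S = 4·5.67×10⁻⁸·(626)⁴/0.410 = 84950 W/m².
Flux falls as S = L/(4πd²), so d = √(L/(4πS)) = √(1.07×10²⁶/(4π·84950)).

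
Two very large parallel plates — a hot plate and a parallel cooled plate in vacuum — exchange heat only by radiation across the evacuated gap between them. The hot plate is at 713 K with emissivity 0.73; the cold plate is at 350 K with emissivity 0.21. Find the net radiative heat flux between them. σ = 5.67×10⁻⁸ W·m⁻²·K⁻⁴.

q ≈ 2690 W/m²

For two infinite grey parallel plates, q = σ(T₁⁴ − T₂⁴)/(1/ε₁ + 1/ε₂ − 1).
T₁⁴ − T₂⁴ = 2.584×10¹¹ − 1.501×10¹⁰ = 2.434×10¹¹ K⁴.
1/ε₁ + 1/ε₂ − 1 = 1.370 + 4.762 − 1 = 5.132.
q = 5.67×10⁻⁸ × 2.434×10¹¹ / 5.132.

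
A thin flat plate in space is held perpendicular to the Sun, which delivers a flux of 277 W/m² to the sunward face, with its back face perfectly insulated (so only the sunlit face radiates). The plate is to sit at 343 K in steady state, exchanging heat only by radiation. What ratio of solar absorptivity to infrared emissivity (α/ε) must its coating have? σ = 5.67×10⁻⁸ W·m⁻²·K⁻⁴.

α/ε ≈ 2.83

Balance: αS·A = εσ·1A·T⁴ ⇒ α/ε = σT⁴/S.
α/ε = 5.67×10⁻⁸·(343)⁴/277 = 5.67×10⁻⁸·1.384×10¹⁰/277.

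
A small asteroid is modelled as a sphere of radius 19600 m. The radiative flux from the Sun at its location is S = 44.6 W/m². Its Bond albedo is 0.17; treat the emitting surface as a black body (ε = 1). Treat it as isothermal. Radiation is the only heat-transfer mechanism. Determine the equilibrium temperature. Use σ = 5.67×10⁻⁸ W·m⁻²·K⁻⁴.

At equilibrium, absorbed power = emitted power.
Absorbing cross-section = πr² = 1.207×10⁹ m²; emitting surface = 4πr² = 4.827×10⁹ m² (ratio 4).
(1−a)S·A_cross = εσ·A_surf·T⁴  ⇒  T⁴ = (1−a)S/(4σ).
T⁴ = 0.830·44.6/(4·5.67×10⁻⁸) = 1.632×10⁸ K⁴.
T = (1.632×10⁸)^(1/4).

T ≈ 113 K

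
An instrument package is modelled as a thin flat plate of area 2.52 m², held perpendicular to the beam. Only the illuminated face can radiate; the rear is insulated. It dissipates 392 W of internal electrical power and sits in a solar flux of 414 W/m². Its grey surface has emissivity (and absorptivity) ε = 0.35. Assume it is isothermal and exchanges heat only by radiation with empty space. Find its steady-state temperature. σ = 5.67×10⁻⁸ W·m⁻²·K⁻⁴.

T ≈ 351 K

At steady state, absorbed solar power + internal power = radiated power.
Absorbed: α·S·A_cross = 0.35·414·2.520 = 365.1 W (cross-section A).
Total input = 365.1 + 392 = 757.1 W.
Radiated: εσ·A_surf·T⁴ with A_surf = A = 2.520 m².
T⁴ = 757.1/(0.35·5.67×10⁻⁸·2.520) = 1.514×10¹⁰ K⁴.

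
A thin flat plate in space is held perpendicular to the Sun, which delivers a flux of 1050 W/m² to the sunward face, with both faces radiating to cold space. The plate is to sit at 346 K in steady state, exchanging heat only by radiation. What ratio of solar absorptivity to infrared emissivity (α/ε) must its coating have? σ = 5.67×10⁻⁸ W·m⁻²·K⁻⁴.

α/ε ≈ 1.55

Balance: αS·A = εσ·2A·T⁴ ⇒ α/ε = 2σT⁴/S.
α/ε = 2·5.67×10⁻⁸·(346)⁴/1050 = 2·5.67×10⁻⁸·1.433×10¹⁰/1050.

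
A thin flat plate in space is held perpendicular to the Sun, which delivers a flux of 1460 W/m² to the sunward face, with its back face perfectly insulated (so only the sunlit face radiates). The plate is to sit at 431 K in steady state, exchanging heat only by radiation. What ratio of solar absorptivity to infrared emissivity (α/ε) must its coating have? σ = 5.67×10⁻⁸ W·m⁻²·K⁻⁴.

Balance: αS·A = εσ·1A·T⁴ ⇒ α/ε = σT⁴/S.
α/ε = 5.67×10⁻⁸·(431)⁴/1460 = 5.67×10⁻⁸·3.451×10¹⁰/1460.

α/ε ≈ 1.34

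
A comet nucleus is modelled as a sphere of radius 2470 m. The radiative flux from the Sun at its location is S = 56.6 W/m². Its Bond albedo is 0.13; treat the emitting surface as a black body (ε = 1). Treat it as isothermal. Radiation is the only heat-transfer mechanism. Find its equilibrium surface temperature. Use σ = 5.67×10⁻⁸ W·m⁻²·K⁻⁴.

T ≈ 121 K

At equilibrium, absorbed power = emitted power.
Absorbing cross-section = πr² = 1.917×10⁷ m²; emitting surface = 4πr² = 7.667×10⁷ m² (ratio 4).
(1−a)S·A_cross = εσ·A_surf·T⁴  ⇒  T⁴ = (1−a)S/(4σ).
T⁴ = 0.870·56.6/(4·5.67×10⁻⁸) = 2.171×10⁸ K⁴.
T = (2.171×10⁸)^(1/4).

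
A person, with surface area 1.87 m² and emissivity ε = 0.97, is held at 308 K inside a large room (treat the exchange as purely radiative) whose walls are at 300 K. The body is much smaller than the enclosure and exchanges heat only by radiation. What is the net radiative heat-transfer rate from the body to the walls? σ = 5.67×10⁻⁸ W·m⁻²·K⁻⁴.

For a small grey body in a large enclosure: P_net = εσA(T_body⁴ − T_wall⁴).
A = 1.87 m²; T_body⁴ − T_wall⁴ = 8.999×10⁹ − 8.100×10⁹ = 8.992×10⁸ K⁴.
|P_net| = 0.97·5.67×10⁻⁸·1.870·8.992×10⁸.

P_net ≈ 92.5 W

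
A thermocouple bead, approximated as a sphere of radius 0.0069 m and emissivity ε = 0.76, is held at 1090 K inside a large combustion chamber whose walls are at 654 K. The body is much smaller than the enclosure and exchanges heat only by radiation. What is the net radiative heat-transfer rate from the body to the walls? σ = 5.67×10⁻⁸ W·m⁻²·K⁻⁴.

P_net ≈ 31.7 W

For a small grey body in a large enclosure: P_net = εσA(T_body⁴ − T_wall⁴).
A = 4πr² = 5.983×10⁻⁴ m²; T_body⁴ − T_wall⁴ = 1.412×10¹² − 1.829×10¹¹ = 1.229×10¹² K⁴.
|P_net| = 0.76·5.67×10⁻⁸·5.983×10⁻⁴·1.229×10¹².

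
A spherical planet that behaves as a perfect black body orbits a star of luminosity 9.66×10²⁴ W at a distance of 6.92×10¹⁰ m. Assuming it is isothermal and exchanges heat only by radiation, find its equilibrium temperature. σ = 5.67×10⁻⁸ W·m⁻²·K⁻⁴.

First find the stellar flux at distance d: S = L/(4πd²) = 9.66×10²⁴/(4π·(6.92×10¹⁰)²) = 160.5 W/m².
For an isothermal sphere, absorbed (1−a)S·πr² = emitted σ·4πr²·T⁴, so T⁴ = (1−a)S/(4σ).
T⁴ = 1.00·160.5/(4·5.67×10⁻⁸) = 7.078×10⁸ K⁴.

T ≈ 163 K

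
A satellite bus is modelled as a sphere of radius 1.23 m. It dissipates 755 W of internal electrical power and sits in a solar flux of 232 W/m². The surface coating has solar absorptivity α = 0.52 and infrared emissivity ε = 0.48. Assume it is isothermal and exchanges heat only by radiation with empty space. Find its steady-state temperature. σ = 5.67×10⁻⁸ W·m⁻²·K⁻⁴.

T ≈ 225 K

At steady state, absorbed solar power + internal power = radiated power.
Absorbed: α·S·A_cross = 0.52·232·4.753 = 573.4 W (cross-section πr²).
Total input = 573.4 + 755 = 1328 W.
Radiated: εσ·A_surf·T⁴ with A_surf = 4πr² = 19.01 m².
T⁴ = 1328/(0.48·5.67×10⁻⁸·19.01) = 2.567×10⁹ K⁴.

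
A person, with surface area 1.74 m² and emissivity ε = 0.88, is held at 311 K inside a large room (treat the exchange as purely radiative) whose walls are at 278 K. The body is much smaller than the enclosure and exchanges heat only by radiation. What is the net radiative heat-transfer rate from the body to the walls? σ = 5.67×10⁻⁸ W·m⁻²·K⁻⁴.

P_net ≈ 294 W

For a small grey body in a large enclosure: P_net = εσA(T_body⁴ − T_wall⁴).
A = 1.74 m²; T_body⁴ − T_wall⁴ = 9.355×10⁹ − 5.973×10⁹ = 3.382×10⁹ K⁴.
|P_net| = 0.88·5.67×10⁻⁸·1.740·3.382×10⁹.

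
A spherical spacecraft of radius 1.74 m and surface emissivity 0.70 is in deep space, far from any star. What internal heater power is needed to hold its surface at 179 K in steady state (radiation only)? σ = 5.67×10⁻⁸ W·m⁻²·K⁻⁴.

P ≈ 1550 W

P = εσ·4πr²·T⁴.
4πr² = 38.05 m²; T⁴ = 1.027×10⁹ K⁴.
P = 0.70·5.67×10⁻⁸·38.05·1.027×10⁹.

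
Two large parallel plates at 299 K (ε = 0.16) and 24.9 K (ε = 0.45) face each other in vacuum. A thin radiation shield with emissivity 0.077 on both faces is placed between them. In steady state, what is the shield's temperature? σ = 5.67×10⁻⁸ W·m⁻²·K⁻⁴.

T_s ≈ 243 K

In steady state the net flux on the hot side equals that on the cold side.
σ(T₁⁴−T_s⁴)/D₁ = σ(T_s⁴−T₂⁴)/D₂, with D₁ = 1/ε₁+1/ε_s−1 = 18.24, D₂ = 1/ε_s+1/ε₂−1 = 14.21.
Solve for T_s⁴: T_s⁴ = (D₂·T₁⁴ + D₁·T₂⁴)/(D₁+D₂) = 3.500×10⁹ K⁴.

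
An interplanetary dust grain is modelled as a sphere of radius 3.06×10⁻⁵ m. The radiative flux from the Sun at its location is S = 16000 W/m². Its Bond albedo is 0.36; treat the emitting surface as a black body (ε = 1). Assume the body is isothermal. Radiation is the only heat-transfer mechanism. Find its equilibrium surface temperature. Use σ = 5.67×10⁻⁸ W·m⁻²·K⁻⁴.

At equilibrium, absorbed power = emitted power.
Absorbing cross-section = πr² = 2.942×10⁻⁹ m²; emitting surface = 4πr² = 1.177×10⁻⁸ m² (ratio 4).
(1−a)S·A_cross = εσ·A_surf·T⁴  ⇒  T⁴ = (1−a)S/(4σ).
T⁴ = 0.640·16000/(4·5.67×10⁻⁸) = 4.515×10¹⁰ K⁴.
T = (4.515×10¹⁰)^(1/4).

T ≈ 461 K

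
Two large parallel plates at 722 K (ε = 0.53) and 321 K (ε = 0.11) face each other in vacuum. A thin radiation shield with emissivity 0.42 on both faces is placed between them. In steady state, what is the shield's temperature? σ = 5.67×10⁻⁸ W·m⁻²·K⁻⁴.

T_s ≈ 677 K

In steady state the net flux on the hot side equals that on the cold side.
σ(T₁⁴−T_s⁴)/D₁ = σ(T_s⁴−T₂⁴)/D₂, with D₁ = 1/ε₁+1/ε_s−1 = 3.268, D₂ = 1/ε_s+1/ε₂−1 = 10.47.
Solve for T_s⁴: T_s⁴ = (D₂·T₁⁴ + D₁·T₂⁴)/(D₁+D₂) = 2.096×10¹¹ K⁴.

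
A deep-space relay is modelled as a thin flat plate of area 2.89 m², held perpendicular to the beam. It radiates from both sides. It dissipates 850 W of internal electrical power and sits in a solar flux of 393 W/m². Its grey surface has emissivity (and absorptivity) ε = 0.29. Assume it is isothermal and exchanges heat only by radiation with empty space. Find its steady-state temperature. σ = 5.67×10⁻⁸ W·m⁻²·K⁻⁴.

T ≈ 334 K

At steady state, absorbed solar power + internal power = radiated power.
Absorbed: α·S·A_cross = 0.29·393·2.890 = 329.4 W (cross-section A).
Total input = 329.4 + 850 = 1179 W.
Radiated: εσ·A_surf·T⁴ with A_surf = 2A = 5.780 m².
T⁴ = 1179/(0.29·5.67×10⁻⁸·5.780) = 1.241×10¹⁰ K⁴.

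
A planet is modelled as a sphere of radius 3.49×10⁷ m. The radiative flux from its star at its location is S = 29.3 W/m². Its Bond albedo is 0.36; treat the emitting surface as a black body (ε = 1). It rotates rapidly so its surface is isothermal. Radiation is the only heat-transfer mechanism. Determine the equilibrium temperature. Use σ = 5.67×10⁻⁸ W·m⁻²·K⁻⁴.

T ≈ 95.4 K

At equilibrium, absorbed power = emitted power.
Absorbing cross-section = πr² = 3.826×10¹⁵ m²; emitting surface = 4πr² = 1.531×10¹⁶ m² (ratio 4).
(1−a)S·A_cross = εσ·A_surf·T⁴  ⇒  T⁴ = (1−a)S/(4σ).
T⁴ = 0.640·29.3/(4·5.67×10⁻⁸) = 8.268×10⁷ K⁴.
T = (8.268×10⁷)^(1/4).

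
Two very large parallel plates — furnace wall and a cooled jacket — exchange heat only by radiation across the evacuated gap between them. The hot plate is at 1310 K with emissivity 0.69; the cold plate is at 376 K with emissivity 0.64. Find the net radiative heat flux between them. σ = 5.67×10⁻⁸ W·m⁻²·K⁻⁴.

q ≈ 82400 W/m²

For two infinite grey parallel plates, q = σ(T₁⁴ − T₂⁴)/(1/ε₁ + 1/ε₂ − 1).
T₁⁴ − T₂⁴ = 2.945×10¹² − 1.999×10¹⁰ = 2.925×10¹² K⁴.
1/ε₁ + 1/ε₂ − 1 = 1.449 + 1.562 − 1 = 2.012.
q = 5.67×10⁻⁸ × 2.925×10¹² / 2.012.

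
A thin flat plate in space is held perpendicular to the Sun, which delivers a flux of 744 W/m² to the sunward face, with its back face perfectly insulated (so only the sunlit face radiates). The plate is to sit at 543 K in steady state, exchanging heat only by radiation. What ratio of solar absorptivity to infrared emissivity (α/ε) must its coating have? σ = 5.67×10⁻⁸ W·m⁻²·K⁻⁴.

α/ε ≈ 6.63

Balance: αS·A = εσ·1A·T⁴ ⇒ α/ε = σT⁴/S.
α/ε = 5.67×10⁻⁸·(543)⁴/744 = 5.67×10⁻⁸·8.694×10¹⁰/744.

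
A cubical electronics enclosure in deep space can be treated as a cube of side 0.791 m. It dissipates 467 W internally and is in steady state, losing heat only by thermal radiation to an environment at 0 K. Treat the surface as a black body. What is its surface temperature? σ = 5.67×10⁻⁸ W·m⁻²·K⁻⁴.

Steady state: internal power = radiated power, P = εσA T⁴.
Radiating area A = 6L² = 3.754 m².
T⁴ = P/(εσA) = 467/(1.0·5.67×10⁻⁸·3.754) = 2.194×10⁹ K⁴.
T = (2.194×10⁹)^(1/4).

T ≈ 216 K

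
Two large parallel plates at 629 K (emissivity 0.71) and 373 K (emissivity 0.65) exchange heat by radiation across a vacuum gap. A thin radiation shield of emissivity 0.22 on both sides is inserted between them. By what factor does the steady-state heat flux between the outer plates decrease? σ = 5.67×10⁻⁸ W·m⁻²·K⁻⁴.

factor ≈ 5.16

Without shield: q₀ = σΔ(T⁴)/(1/ε₁+1/ε₂−1) with denominator 1.947.
With shield the two gaps are in series; the resistances add: (1/ε₁+1/ε_s−1)+(1/ε_s+1/ε₂−1) = 4.954+5.084 = 10.04.
Heat-flux ratio q₀/q = 10.04/1.947.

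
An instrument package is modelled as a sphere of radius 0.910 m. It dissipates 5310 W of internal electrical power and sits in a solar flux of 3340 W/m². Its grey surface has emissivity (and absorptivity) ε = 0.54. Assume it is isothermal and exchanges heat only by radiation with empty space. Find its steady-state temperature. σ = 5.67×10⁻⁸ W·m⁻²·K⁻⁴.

T ≈ 421 K

At steady state, absorbed solar power + internal power = radiated power.
Absorbed: α·S·A_cross = 0.54·3340·2.602 = 4692 W (cross-section πr²).
Total input = 4692 + 5310 = 10000 W.
Radiated: εσ·A_surf·T⁴ with A_surf = 4πr² = 10.41 m².
T⁴ = 10000/(0.54·5.67×10⁻⁸·10.41) = 3.139×10¹⁰ K⁴.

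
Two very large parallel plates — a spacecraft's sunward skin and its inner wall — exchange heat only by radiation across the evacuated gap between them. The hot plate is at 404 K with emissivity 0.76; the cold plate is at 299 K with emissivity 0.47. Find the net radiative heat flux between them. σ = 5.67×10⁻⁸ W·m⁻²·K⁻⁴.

q ≈ 433 W/m²

For two infinite grey parallel plates, q = σ(T₁⁴ − T₂⁴)/(1/ε₁ + 1/ε₂ − 1).
T₁⁴ − T₂⁴ = 2.664×10¹⁰ − 7.993×10⁹ = 1.865×10¹⁰ K⁴.
1/ε₁ + 1/ε₂ − 1 = 1.316 + 2.128 − 1 = 2.443.
q = 5.67×10⁻⁸ × 1.865×10¹⁰ / 2.443.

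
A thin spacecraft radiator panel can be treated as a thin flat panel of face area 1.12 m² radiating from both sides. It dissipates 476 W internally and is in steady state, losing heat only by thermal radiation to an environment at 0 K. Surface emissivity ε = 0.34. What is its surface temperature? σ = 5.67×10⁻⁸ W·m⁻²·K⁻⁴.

T ≈ 324 K

Steady state: internal power = radiated power, P = εσA T⁴.
Radiating area A = 2·1.12 = 2.240 m².
T⁴ = P/(εσA) = 476/(0.34·5.67×10⁻⁸·2.240) = 1.102×10¹⁰ K⁴.
T = (1.102×10¹⁰)^(1/4).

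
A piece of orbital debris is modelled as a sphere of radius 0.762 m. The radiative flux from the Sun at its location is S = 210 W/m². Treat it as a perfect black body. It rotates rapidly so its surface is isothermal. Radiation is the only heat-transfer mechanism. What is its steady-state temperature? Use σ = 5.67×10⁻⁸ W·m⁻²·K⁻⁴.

T ≈ 174 K

At equilibrium, absorbed power = emitted power.
Absorbing cross-section = πr² = 1.824 m²; emitting surface = 4πr² = 7.297 m² (ratio 4).
S·A_cross = εσ·A_surf·T⁴  ⇒  T⁴ = S/(4σ).
T⁴ = 1.00·210/(4·5.67×10⁻⁸) = 9.259×10⁸ K⁴.
T = (9.259×10⁸)^(1/4).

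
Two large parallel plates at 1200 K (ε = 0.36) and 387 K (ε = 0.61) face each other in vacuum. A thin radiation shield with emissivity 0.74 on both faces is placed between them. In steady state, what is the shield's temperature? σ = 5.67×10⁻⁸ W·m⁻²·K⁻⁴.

In steady state the net flux on the hot side equals that on the cold side.
σ(T₁⁴−T_s⁴)/D₁ = σ(T_s⁴−T₂⁴)/D₂, with D₁ = 1/ε₁+1/ε_s−1 = 3.129, D₂ = 1/ε_s+1/ε₂−1 = 1.991.
Solve for T_s⁴: T_s⁴ = (D₂·T₁⁴ + D₁·T₂⁴)/(D₁+D₂) = 8.200×10¹¹ K⁴.

T_s ≈ 952 K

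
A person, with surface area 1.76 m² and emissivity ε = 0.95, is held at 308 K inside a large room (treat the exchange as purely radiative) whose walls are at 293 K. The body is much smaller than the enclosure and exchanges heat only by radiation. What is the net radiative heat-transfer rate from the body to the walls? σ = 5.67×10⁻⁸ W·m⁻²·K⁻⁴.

P_net ≈ 154 W

For a small grey body in a large enclosure: P_net = εσA(T_body⁴ − T_wall⁴).
A = 1.76 m²; T_body⁴ − T_wall⁴ = 8.999×10⁹ − 7.370×10⁹ = 1.629×10⁹ K⁴.
|P_net| = 0.95·5.67×10⁻⁸·1.760·1.629×10⁹.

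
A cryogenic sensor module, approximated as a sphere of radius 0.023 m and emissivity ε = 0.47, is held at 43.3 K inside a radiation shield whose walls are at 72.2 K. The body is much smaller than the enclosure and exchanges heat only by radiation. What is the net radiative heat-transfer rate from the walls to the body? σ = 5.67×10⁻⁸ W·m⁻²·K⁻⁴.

For a small grey body in a large enclosure: P_net = εσA(T_body⁴ − T_wall⁴).
A = 4πr² = 0.006648 m²; T_body⁴ − T_wall⁴ = 3.515×10⁶ − 2.717×10⁷ = -2.366×10⁷ K⁴.
|P_net| = 0.47·5.67×10⁻⁸·0.006648·2.366×10⁷.

P_net ≈ 0.00419 W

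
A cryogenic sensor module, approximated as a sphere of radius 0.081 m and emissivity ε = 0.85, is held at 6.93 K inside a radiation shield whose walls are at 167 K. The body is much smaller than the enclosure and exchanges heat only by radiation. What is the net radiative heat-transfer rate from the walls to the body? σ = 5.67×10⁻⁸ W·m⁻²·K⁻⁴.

P_net ≈ 3.09 W

For a small grey body in a large enclosure: P_net = εσA(T_body⁴ − T_wall⁴).
A = 4πr² = 0.08245 m²; T_body⁴ − T_wall⁴ = 2306 − 7.778×10⁸ = -7.778×10⁸ K⁴.
|P_net| = 0.85·5.67×10⁻⁸·0.08245·7.778×10⁸.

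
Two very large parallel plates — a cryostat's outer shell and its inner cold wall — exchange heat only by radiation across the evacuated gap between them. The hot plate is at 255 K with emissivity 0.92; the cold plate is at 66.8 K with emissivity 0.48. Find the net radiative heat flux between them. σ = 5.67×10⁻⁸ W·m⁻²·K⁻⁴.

For two infinite grey parallel plates, q = σ(T₁⁴ − T₂⁴)/(1/ε₁ + 1/ε₂ − 1).
T₁⁴ − T₂⁴ = 4.228×10⁹ − 1.991×10⁷ = 4.208×10⁹ K⁴.
1/ε₁ + 1/ε₂ − 1 = 1.087 + 2.083 − 1 = 2.170.
q = 5.67×10⁻⁸ × 4.208×10⁹ / 2.170.

q ≈ 110 W/m²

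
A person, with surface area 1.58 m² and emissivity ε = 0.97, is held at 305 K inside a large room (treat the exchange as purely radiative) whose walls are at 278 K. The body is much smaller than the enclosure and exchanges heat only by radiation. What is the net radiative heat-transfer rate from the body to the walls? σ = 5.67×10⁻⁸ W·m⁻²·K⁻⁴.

For a small grey body in a large enclosure: P_net = εσA(T_body⁴ − T_wall⁴).
A = 1.58 m²; T_body⁴ − T_wall⁴ = 8.654×10⁹ − 5.973×10⁹ = 2.681×10⁹ K⁴.
|P_net| = 0.97·5.67×10⁻⁸·1.580·2.681×10⁹.

P_net ≈ 233 W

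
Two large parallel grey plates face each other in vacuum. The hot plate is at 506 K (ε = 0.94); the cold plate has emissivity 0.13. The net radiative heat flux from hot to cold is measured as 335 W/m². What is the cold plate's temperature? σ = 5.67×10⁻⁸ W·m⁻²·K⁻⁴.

q = σ(T₁⁴ − T₂⁴)/(1/ε₁ + 1/ε₂ − 1); denominator = 7.756.
T₂⁴ = T₁⁴ − q·(1/ε₁+1/ε₂−1)/σ = 6.555×10¹⁰ − 335·7.756/5.67×10⁻⁸
    = 1.973×10¹⁰ K⁴.

T₂ ≈ 375 K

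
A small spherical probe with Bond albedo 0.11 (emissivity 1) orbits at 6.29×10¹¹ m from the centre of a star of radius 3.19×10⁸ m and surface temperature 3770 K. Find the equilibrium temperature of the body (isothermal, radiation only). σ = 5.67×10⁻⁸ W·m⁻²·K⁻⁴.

The star's surface emits σT_*⁴; at distance d the flux is S = σT_*⁴(R_*/d)².
S = 5.67×10⁻⁸·(3770)⁴·(3.19×10⁸/6.29×10¹¹)² = 2.946 W/m².
For an isothermal sphere T⁴ = (1−a)S/(4σ) = 1.156×10⁷ K⁴.

T ≈ 58.3 K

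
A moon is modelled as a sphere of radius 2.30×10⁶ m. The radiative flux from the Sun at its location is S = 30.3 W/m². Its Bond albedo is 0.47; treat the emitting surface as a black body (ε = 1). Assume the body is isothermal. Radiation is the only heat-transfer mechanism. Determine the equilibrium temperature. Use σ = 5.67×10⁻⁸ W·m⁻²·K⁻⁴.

T ≈ 91.7 K

At equilibrium, absorbed power = emitted power.
Absorbing cross-section = πr² = 1.662×10¹³ m²; emitting surface = 4πr² = 6.648×10¹³ m² (ratio 4).
(1−a)S·A_cross = εσ·A_surf·T⁴  ⇒  T⁴ = (1−a)S/(4σ).
T⁴ = 0.530·30.3/(4·5.67×10⁻⁸) = 7.081×10⁷ K⁴.
T = (7.081×10⁷)^(1/4).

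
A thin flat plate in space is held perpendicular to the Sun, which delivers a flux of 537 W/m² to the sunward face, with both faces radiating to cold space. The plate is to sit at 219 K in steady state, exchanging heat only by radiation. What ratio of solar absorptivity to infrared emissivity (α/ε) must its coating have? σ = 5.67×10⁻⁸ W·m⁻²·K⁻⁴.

Balance: αS·A = εσ·2A·T⁴ ⇒ α/ε = 2σT⁴/S.
α/ε = 2·5.67×10⁻⁸·(219)⁴/537 = 2·5.67×10⁻⁸·2.300×10⁹/537.

α/ε ≈ 0.486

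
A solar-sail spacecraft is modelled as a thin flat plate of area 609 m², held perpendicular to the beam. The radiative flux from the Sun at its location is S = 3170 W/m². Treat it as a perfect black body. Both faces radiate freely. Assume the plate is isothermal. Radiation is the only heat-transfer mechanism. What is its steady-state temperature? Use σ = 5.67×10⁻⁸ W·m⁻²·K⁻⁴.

At equilibrium, absorbed power = emitted power.
Absorbing cross-section = A = 609.0 m²; emitting surface = 2A = 1218 m² (ratio 2).
S·A_cross = εσ·A_surf·T⁴  ⇒  T⁴ = S/(2σ).
T⁴ = 1.00·3170/(2·5.67×10⁻⁸) = 2.795×10¹⁰ K⁴.
T = (2.795×10¹⁰)^(1/4).

T ≈ 409 K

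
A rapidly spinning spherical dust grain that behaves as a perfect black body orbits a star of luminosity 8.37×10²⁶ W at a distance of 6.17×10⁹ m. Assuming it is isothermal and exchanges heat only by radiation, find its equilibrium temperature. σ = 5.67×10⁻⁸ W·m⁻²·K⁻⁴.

First find the stellar flux at distance d: S = L/(4πd²) = 8.37×10²⁶/(4π·(6.17×10⁹)²) = 1.750×10⁶ W/m².
For an isothermal sphere, absorbed (1−a)S·πr² = emitted σ·4πr²·T⁴, so T⁴ = (1−a)S/(4σ).
T⁴ = 1.00·1.750×10⁶/(4·5.67×10⁻⁸) = 7.714×10¹² K⁴.

T ≈ 1670 K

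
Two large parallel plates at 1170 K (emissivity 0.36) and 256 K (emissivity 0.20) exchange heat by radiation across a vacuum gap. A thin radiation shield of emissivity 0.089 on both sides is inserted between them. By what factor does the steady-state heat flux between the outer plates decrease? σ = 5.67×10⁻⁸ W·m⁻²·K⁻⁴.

Without shield: q₀ = σΔ(T⁴)/(1/ε₁+1/ε₂−1) with denominator 6.778.
With shield the two gaps are in series; the resistances add: (1/ε₁+1/ε_s−1)+(1/ε_s+1/ε₂−1) = 13.01+15.24 = 28.25.
Heat-flux ratio q₀/q = 28.25/6.778.

factor ≈ 4.17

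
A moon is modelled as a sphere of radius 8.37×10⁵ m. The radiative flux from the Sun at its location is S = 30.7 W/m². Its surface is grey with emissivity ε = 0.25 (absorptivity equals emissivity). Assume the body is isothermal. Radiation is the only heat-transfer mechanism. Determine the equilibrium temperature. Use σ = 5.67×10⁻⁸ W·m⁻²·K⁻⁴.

At equilibrium, absorbed power = emitted power.
Absorbing cross-section = πr² = 2.201×10¹² m²; emitting surface = 4πr² = 8.804×10¹² m² (ratio 4).
εS·A_cross = εσ·A_surf·T⁴  ⇒  T⁴ = S/(4σ)   (ε cancels).
T⁴ = 30.7/(4·5.67×10⁻⁸) = 1.354×10⁸ K⁴.
T = (1.354×10⁸)^(1/4).

T ≈ 108 K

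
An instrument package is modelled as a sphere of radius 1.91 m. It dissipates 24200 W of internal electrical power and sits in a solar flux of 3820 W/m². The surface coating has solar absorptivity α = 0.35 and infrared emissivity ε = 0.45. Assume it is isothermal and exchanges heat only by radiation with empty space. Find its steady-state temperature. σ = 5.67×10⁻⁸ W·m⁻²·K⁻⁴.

At steady state, absorbed solar power + internal power = radiated power.
Absorbed: α·S·A_cross = 0.35·3820·11.46 = 15320 W (cross-section πr²).
Total input = 15320 + 24200 = 39520 W.
Radiated: εσ·A_surf·T⁴ with A_surf = 4πr² = 45.84 m².
T⁴ = 39520/(0.45·5.67×10⁻⁸·45.84) = 3.379×10¹⁰ K⁴.

T ≈ 429 K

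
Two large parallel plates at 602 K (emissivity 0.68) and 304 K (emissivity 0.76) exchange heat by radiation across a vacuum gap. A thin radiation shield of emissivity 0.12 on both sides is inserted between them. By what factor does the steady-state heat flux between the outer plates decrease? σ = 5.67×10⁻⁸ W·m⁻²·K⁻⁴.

Without shield: q₀ = σΔ(T⁴)/(1/ε₁+1/ε₂−1) with denominator 1.786.
With shield the two gaps are in series; the resistances add: (1/ε₁+1/ε_s−1)+(1/ε_s+1/ε₂−1) = 8.804+8.649 = 17.45.
Heat-flux ratio q₀/q = 17.45/1.786.

factor ≈ 9.77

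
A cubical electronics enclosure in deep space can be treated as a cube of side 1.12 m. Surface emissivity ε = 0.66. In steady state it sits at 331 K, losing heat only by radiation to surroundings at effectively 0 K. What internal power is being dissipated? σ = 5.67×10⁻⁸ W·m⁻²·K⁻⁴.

P ≈ 3380 W

Steady state: P = εσA T⁴.
A = 6L² = 7.526 m²; T⁴ = (331)⁴ = 1.200×10¹⁰ K⁴.
P = 0.66 × 5.67×10⁻⁸ × 7.526 × 1.200×10¹⁰.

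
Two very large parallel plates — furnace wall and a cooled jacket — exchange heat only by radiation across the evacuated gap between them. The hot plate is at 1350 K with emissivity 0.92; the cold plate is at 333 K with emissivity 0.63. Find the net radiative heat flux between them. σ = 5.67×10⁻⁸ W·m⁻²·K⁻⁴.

q ≈ 1.12×10⁵ W/m²

For two infinite grey parallel plates, q = σ(T₁⁴ − T₂⁴)/(1/ε₁ + 1/ε₂ − 1).
T₁⁴ − T₂⁴ = 3.322×10¹² − 1.230×10¹⁰ = 3.309×10¹² K⁴.
1/ε₁ + 1/ε₂ − 1 = 1.087 + 1.587 − 1 = 1.674.
q = 5.67×10⁻⁸ × 3.309×10¹² / 1.674.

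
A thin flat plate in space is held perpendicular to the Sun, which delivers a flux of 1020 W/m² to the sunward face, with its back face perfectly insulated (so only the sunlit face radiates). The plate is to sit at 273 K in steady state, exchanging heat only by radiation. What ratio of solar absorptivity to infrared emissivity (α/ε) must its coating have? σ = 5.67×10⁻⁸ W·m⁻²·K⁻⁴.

α/ε ≈ 0.309

Balance: αS·A = εσ·1A·T⁴ ⇒ α/ε = σT⁴/S.
α/ε = 5.67×10⁻⁸·(273)⁴/1020 = 5.67×10⁻⁸·5.555×10⁹/1020.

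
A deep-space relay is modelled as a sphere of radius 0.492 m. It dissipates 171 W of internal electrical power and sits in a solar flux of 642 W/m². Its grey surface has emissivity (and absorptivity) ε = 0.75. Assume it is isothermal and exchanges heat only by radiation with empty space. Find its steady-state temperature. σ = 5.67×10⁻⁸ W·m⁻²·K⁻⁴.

At steady state, absorbed solar power + internal power = radiated power.
Absorbed: α·S·A_cross = 0.75·642·0.7605 = 366.2 W (cross-section πr²).
Total input = 366.2 + 171 = 537.2 W.
Radiated: εσ·A_surf·T⁴ with A_surf = 4πr² = 3.042 m².
T⁴ = 537.2/(0.75·5.67×10⁻⁸·3.042) = 4.153×10⁹ K⁴.

T ≈ 254 K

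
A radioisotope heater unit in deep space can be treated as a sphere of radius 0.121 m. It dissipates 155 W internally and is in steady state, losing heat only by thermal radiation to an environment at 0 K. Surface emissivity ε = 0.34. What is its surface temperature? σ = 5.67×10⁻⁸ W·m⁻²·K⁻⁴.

T ≈ 457 K

Steady state: internal power = radiated power, P = εσA T⁴.
Radiating area A = 4πr² = 0.1840 m².
T⁴ = P/(εσA) = 155/(0.34·5.67×10⁻⁸·0.1840) = 4.370×10¹⁰ K⁴.
T = (4.370×10¹⁰)^(1/4).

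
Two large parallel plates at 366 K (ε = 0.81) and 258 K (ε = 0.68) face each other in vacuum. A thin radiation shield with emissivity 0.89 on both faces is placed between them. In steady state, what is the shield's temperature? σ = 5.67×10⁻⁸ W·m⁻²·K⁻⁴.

In steady state the net flux on the hot side equals that on the cold side.
σ(T₁⁴−T_s⁴)/D₁ = σ(T_s⁴−T₂⁴)/D₂, with D₁ = 1/ε₁+1/ε_s−1 = 1.358, D₂ = 1/ε_s+1/ε₂−1 = 1.594.
Solve for T_s⁴: T_s⁴ = (D₂·T₁⁴ + D₁·T₂⁴)/(D₁+D₂) = 1.173×10¹⁰ K⁴.

T_s ≈ 329 K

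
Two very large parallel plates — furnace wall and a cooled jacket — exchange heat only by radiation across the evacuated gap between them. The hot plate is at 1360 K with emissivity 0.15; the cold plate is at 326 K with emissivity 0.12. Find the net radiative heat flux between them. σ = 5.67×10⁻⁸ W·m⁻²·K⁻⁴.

q ≈ 13800 W/m²

For two infinite grey parallel plates, q = σ(T₁⁴ − T₂⁴)/(1/ε₁ + 1/ε₂ − 1).
T₁⁴ − T₂⁴ = 3.421×10¹² − 1.129×10¹⁰ = 3.410×10¹² K⁴.
1/ε₁ + 1/ε₂ − 1 = 6.667 + 8.333 − 1 = 14.00.
q = 5.67×10⁻⁸ × 3.410×10¹² / 14.00.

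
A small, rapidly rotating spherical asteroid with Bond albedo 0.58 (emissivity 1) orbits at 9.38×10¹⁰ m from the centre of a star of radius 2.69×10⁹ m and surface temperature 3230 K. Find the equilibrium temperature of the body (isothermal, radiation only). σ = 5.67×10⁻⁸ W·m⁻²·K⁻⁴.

T ≈ 311 K

The star's surface emits σT_*⁴; at distance d the flux is S = σT_*⁴(R_*/d)².
S = 5.67×10⁻⁸·(3230)⁴·(2.69×10⁹/9.38×10¹⁰)² = 5076 W/m².
For an isothermal sphere T⁴ = (1−a)S/(4σ) = 9.399×10⁹ K⁴.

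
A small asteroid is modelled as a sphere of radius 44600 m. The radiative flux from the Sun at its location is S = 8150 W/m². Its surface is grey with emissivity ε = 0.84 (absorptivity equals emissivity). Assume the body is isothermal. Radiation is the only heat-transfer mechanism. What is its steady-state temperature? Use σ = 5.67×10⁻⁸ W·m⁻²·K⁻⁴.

At equilibrium, absorbed power = emitted power.
Absorbing cross-section = πr² = 6.249×10⁹ m²; emitting surface = 4πr² = 2.500×10¹⁰ m² (ratio 4).
εS·A_cross = εσ·A_surf·T⁴  ⇒  T⁴ = S/(4σ)   (ε cancels).
T⁴ = 8150/(4·5.67×10⁻⁸) = 3.593×10¹⁰ K⁴.
T = (3.593×10¹⁰)^(1/4).

T ≈ 435 K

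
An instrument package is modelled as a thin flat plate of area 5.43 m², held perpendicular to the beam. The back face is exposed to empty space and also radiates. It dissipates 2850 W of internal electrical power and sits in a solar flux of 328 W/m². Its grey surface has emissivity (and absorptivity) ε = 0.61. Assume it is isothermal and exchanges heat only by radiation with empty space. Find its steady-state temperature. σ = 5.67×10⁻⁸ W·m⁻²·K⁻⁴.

At steady state, absorbed solar power + internal power = radiated power.
Absorbed: α·S·A_cross = 0.61·328·5.430 = 1086 W (cross-section A).
Total input = 1086 + 2850 = 3936 W.
Radiated: εσ·A_surf·T⁴ with A_surf = 2A = 10.86 m².
T⁴ = 3936/(0.61·5.67×10⁻⁸·10.86) = 1.048×10¹⁰ K⁴.

T ≈ 320 K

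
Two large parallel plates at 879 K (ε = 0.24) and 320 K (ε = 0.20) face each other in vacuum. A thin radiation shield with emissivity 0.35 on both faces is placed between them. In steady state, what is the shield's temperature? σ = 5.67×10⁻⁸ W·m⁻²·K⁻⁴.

In steady state the net flux on the hot side equals that on the cold side.
σ(T₁⁴−T_s⁴)/D₁ = σ(T_s⁴−T₂⁴)/D₂, with D₁ = 1/ε₁+1/ε_s−1 = 6.024, D₂ = 1/ε_s+1/ε₂−1 = 6.857.
Solve for T_s⁴: T_s⁴ = (D₂·T₁⁴ + D₁·T₂⁴)/(D₁+D₂) = 3.227×10¹¹ K⁴.

T_s ≈ 754 K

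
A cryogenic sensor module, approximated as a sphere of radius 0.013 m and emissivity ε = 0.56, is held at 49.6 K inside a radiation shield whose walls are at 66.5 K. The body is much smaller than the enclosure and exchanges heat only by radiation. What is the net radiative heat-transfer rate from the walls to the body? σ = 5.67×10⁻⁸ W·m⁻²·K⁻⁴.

For a small grey body in a large enclosure: P_net = εσA(T_body⁴ − T_wall⁴).
A = 4πr² = 0.002124 m²; T_body⁴ − T_wall⁴ = 6.052×10⁶ − 1.956×10⁷ = -1.350×10⁷ K⁴.
|P_net| = 0.56·5.67×10⁻⁸·0.002124·1.350×10⁷.

P_net ≈ 9.11×10⁻⁴ W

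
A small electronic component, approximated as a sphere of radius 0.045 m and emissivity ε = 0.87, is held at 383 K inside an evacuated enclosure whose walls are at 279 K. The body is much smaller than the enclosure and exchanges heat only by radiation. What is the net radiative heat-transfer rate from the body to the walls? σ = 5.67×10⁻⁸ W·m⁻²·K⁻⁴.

For a small grey body in a large enclosure: P_net = εσA(T_body⁴ − T_wall⁴).
A = 4πr² = 0.02545 m²; T_body⁴ − T_wall⁴ = 2.152×10¹⁰ − 6.059×10⁹ = 1.546×10¹⁰ K⁴.
|P_net| = 0.87·5.67×10⁻⁸·0.02545·1.546×10¹⁰.

P_net ≈ 19.4 W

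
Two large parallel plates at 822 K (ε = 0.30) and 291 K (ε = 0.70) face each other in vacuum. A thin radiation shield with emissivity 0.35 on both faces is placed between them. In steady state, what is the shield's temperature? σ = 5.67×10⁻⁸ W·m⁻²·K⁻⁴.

In steady state the net flux on the hot side equals that on the cold side.
σ(T₁⁴−T_s⁴)/D₁ = σ(T_s⁴−T₂⁴)/D₂, with D₁ = 1/ε₁+1/ε_s−1 = 5.190, D₂ = 1/ε_s+1/ε₂−1 = 3.286.
Solve for T_s⁴: T_s⁴ = (D₂·T₁⁴ + D₁·T₂⁴)/(D₁+D₂) = 1.814×10¹¹ K⁴.

T_s ≈ 653 K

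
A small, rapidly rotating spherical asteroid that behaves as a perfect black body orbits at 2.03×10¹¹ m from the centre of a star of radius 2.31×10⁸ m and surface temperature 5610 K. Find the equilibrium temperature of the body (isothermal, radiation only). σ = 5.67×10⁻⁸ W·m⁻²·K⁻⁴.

T ≈ 134 K

The star's surface emits σT_*⁴; at distance d the flux is S = σT_*⁴(R_*/d)².
S = 5.67×10⁻⁸·(5610)⁴·(2.31×10⁸/2.03×10¹¹)² = 72.72 W/m².
For an isothermal sphere T⁴ = (1−a)S/(4σ) = 3.206×10⁸ K⁴.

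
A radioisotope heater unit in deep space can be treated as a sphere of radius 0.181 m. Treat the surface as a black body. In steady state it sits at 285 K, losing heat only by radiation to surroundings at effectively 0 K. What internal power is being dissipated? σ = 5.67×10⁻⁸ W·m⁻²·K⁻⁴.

P ≈ 154 W

Steady state: P = εσA T⁴.
A = 4πr² = 0.4117 m²; T⁴ = (285)⁴ = 6.598×10⁹ K⁴.
P = 1.0 × 5.67×10⁻⁸ × 0.4117 × 6.598×10⁹.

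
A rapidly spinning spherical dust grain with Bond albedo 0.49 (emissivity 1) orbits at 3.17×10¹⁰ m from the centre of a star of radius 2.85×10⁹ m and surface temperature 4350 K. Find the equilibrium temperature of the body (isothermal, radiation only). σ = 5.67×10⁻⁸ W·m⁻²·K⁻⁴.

T ≈ 779 K

The star's surface emits σT_*⁴; at distance d the flux is S = σT_*⁴(R_*/d)².
S = 5.67×10⁻⁸·(4350)⁴·(2.85×10⁹/3.17×10¹⁰)² = 1.641×10⁵ W/m².
For an isothermal sphere T⁴ = (1−a)S/(4σ) = 3.690×10¹¹ K⁴.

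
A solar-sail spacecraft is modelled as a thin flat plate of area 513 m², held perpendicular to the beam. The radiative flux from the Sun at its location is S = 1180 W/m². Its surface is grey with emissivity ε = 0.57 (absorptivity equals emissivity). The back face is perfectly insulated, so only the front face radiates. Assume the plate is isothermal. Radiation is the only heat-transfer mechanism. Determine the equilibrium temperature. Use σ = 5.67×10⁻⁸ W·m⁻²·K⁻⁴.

At equilibrium, absorbed power = emitted power.
Absorbing cross-section = A = 513.0 m²; emitting surface = A = 513.0 m² (ratio 1).
εS·A_cross = εσ·A_surf·T⁴  ⇒  T⁴ = S/(1σ)   (ε cancels).
T⁴ = 1180/(1·5.67×10⁻⁸) = 2.081×10¹⁰ K⁴.
T = (2.081×10¹⁰)^(1/4).

T ≈ 380 K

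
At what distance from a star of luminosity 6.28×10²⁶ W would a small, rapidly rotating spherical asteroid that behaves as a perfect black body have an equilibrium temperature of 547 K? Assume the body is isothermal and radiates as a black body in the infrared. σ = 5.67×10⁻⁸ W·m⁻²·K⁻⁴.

d ≈ 4.96×10¹⁰ m

For an isothermal black-emitting sphere, (1−a)S·πr² = σ·4πr²·T⁴ ⇒ S = 4σT⁴/(1−a).
S = 4·5.67×10⁻⁸·(547)⁴/1.00 = 20300 W/m².
Flux falls as S = L/(4πd²), so d = √(L/(4πS)) = √(6.28×10²⁶/(4π·20300)).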